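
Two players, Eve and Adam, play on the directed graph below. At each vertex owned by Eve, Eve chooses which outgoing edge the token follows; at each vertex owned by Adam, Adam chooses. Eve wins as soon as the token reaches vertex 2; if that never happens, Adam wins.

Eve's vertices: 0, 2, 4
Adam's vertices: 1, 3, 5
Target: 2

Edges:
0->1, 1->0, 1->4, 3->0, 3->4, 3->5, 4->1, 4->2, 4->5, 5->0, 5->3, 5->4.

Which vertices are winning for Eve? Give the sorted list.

2, 4

A0 = {2}
A1: add {4} — 4 (Eve) has 4→2.
A2 = A1; e.g. 0 (Eve) has no edge into A1. Fixed point.
Eve's winning region = {2, 4}.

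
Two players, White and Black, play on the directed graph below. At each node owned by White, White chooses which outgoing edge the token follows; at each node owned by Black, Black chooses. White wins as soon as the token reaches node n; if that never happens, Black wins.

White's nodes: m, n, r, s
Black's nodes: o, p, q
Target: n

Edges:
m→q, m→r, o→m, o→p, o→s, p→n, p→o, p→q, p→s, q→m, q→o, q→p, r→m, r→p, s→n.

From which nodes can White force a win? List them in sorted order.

A0 = {n}
A1: add {s} — s (White) has s→n.
A2 = A1; e.g. m (White) has no edge into A1. Fixed point.
White's winning region = {n, s}.

n, s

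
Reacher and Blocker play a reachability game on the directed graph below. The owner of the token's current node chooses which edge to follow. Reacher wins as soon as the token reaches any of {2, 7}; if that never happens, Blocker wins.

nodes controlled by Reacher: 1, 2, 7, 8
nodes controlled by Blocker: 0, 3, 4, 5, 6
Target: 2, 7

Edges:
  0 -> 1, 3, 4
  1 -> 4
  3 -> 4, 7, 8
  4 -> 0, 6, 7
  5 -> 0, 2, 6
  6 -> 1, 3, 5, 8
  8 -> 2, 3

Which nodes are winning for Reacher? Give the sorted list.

A0 = {2, 7}
A1: add {8} — 8 (Reacher) has 8→2.
A2 = A1; e.g. 0 (Blocker) can still go to 1. Fixed point.
Reacher's winning region = {2, 7, 8}.

2, 7, 8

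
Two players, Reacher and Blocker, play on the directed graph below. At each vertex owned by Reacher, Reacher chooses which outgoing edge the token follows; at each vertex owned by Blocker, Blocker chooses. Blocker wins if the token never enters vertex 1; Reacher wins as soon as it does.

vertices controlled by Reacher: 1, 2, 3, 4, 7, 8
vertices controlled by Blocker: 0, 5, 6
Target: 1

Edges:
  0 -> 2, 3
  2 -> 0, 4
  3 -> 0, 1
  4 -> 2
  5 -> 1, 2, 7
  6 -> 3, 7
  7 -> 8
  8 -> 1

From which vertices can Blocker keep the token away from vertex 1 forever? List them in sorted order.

0, 2, 4, 5

A0 = {1}
A1: add {3, 8} — 3 (Reacher) has 3→1; 8 (Reacher) has 8→1.
A2: add {7} — 7 (Reacher) has 7→8.
A3: add {6} — 6 (Blocker): all of {3, 7} already in.
A4 = A3; e.g. 0 (Blocker) can still go to 2. Fixed point.
Reacher's attractor = {1, 3, 6, 7, 8}; Blocker avoids the target exactly from the complement.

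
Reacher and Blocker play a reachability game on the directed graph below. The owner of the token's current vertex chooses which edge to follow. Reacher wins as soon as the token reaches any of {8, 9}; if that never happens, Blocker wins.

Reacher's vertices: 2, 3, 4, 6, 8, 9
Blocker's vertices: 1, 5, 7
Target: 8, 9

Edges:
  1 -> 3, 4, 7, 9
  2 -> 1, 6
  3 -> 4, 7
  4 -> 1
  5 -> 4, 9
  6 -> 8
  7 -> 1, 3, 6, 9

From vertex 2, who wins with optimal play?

A0 = {8, 9}
A1: add {6} — 6 (Reacher) has 6→8.
A2: add {2} — 2 (Reacher) has 2→6.
A3 = A2; e.g. 1 (Blocker) can still go to 3. Fixed point.
2 ∈ A2, so Reacher can force the target.

Reacher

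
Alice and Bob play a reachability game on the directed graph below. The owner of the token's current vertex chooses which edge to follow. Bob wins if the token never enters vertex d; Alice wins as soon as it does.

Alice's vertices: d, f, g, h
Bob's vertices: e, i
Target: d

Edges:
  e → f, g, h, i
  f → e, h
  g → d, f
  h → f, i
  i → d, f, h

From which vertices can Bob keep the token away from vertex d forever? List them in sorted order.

e, f, h, i

A0 = {d}
A1: add {g} — g (Alice) has g→d.
A2 = A1; e.g. e (Bob) can still go to f. Fixed point.
Alice's attractor = {d, g}; Bob avoids the target exactly from the complement.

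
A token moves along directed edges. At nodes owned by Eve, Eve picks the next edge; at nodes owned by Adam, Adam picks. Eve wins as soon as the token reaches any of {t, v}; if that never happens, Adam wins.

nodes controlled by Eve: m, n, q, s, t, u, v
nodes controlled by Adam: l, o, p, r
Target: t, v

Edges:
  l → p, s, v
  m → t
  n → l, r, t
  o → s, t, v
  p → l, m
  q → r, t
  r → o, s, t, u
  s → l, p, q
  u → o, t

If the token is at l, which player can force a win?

A0 = {t, v}
A1: add {m, n, q, u} — m (Eve) has m→t; n (Eve) has n→t; q (Eve) has q→t; u (Eve) has u→t.
A2: add {s} — s (Eve) has s→q.
A3: add {o} — o (Adam): all of {s, t, v} already in.
A4: add {r} — r (Adam): all of {o, s, t, u} already in.
A5 = A4; e.g. l (Adam) can still go to p. Fixed point.
l never enters the attractor, so Adam can avoid the target forever.

Adam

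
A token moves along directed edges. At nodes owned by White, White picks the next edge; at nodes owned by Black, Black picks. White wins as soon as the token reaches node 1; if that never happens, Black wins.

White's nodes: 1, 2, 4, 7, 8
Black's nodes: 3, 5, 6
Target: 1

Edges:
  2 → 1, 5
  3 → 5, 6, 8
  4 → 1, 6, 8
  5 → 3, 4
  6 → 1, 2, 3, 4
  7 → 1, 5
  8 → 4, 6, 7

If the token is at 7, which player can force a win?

A0 = {1}
A1: add {2, 4, 7} — 2 (White) has 2→1; 4 (White) has 4→1; 7 (White) has 7→1.
7 ∈ A1, so White can force the target.

White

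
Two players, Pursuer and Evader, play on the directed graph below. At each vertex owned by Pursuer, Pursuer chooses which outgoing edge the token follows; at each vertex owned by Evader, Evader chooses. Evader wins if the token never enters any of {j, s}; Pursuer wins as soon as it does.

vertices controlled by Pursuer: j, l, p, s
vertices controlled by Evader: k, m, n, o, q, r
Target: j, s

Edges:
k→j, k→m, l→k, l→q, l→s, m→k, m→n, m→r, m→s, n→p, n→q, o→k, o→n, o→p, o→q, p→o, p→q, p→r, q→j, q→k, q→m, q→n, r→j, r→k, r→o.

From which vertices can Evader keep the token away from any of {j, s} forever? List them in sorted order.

k, m, n, o, p, q, r

A0 = {j, s}
A1: add {l} — l (Pursuer) has l→s.
A2 = A1; e.g. k (Evader) can still go to m. Fixed point.
Pursuer's attractor = {j, l, s}; Evader avoids the target exactly from the complement.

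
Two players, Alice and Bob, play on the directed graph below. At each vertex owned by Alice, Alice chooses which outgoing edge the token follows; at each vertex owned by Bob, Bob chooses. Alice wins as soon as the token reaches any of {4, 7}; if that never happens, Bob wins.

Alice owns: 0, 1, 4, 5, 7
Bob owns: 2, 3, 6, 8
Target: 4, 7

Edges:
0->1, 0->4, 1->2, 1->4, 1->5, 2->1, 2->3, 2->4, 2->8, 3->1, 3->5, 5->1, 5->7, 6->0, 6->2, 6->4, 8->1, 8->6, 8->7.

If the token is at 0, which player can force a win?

Alice

A0 = {4, 7}
A1: add {0, 1, 5} — 0 (Alice) has 0→4; 1 (Alice) has 1→4; 5 (Alice) has 5→7.
0 ∈ A1, so Alice can force the target.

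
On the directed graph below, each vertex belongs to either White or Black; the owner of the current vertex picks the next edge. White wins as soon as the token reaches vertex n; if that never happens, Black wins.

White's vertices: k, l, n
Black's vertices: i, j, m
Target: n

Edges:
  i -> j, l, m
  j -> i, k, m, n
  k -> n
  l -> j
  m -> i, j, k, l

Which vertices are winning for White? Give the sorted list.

A0 = {n}
A1: add {k} — k (White) has k→n.
A2 = A1; e.g. i (Black) can still go to j. Fixed point.
White's winning region = {k, n}.

k, n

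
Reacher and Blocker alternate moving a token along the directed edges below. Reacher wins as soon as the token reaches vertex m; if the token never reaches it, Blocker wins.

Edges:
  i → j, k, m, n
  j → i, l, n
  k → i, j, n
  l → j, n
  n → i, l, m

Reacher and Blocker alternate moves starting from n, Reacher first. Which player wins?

Track states (vertex, player-to-move).
A0 = {(m,Reacher), (m,Blocker)}
A1: add {(i,Reacher), (n,Reacher)}.
(n,Reacher) ∈ A1 ⇒ Reacher forces the target.

Reacher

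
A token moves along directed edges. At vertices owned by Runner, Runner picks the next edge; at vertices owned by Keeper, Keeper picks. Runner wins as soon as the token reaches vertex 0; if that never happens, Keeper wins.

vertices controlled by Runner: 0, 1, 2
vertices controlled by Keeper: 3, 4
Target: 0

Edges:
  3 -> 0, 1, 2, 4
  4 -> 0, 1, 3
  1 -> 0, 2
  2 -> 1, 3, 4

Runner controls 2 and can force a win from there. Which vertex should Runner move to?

1

A0 = {0}
A1: add {1} — 1 (Runner) has 1→0.
A2: add {2} — 2 (Runner) has 2→1.
A3 = A2; e.g. 3 (Keeper) can still go to 4. Fixed point.
From 2, successor 1 is in the attractor (rank 1); the other successors 3, 4 are not.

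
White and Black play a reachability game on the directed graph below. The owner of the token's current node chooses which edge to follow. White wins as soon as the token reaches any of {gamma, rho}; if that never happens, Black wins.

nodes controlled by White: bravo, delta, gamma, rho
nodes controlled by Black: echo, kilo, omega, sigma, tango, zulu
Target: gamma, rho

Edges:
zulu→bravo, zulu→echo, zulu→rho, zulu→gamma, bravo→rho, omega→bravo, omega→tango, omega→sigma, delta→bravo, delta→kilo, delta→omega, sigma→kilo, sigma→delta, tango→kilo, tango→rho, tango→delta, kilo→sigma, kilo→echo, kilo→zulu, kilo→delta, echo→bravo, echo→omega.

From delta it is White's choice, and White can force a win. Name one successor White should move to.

A0 = {gamma, rho}
A1: add {bravo} — bravo (White) has bravo→rho.
A2: add {delta} — delta (White) has delta→bravo.
A3 = A2; e.g. tango (Black) can still go to kilo. Fixed point.
From delta, successor bravo is in the attractor (rank 1); the other successors kilo, omega are not.

bravo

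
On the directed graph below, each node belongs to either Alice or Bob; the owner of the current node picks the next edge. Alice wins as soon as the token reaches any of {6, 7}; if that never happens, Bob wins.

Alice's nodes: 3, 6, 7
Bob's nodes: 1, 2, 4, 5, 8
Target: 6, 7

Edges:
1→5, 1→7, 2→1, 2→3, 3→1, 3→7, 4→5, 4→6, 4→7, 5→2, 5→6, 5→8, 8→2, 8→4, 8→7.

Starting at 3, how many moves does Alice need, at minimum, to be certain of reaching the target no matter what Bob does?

1

A0 = {6, 7}
A1: add {3} — 3 (Alice) has 3→7.
A2 = A1; e.g. 1 (Bob) can still go to 5. Fixed point.
3 enters the attractor at level 1, so Alice can force the target in 1 move from there.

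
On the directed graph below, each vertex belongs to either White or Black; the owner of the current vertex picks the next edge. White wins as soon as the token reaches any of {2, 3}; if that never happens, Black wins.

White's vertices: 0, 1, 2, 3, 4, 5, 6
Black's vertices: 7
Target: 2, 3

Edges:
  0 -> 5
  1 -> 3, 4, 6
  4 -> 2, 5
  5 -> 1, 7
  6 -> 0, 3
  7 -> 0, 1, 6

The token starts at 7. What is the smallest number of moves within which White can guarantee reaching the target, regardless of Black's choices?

A0 = {2, 3}
A1: add {1, 4, 6} — 1 (White) has 1→3; 4 (White) has 4→2; 6 (White) has 6→3.
A2: add {5} — 5 (White) has 5→1.
A3: add {0} — 0 (White) has 0→5.
A4: add {7} — 7 (Black): all of {0, 1, 6} already in.
A4 = all vertices. Fixed point.
7 enters the attractor at level 4, so White can force the target in 4 moves from there.

4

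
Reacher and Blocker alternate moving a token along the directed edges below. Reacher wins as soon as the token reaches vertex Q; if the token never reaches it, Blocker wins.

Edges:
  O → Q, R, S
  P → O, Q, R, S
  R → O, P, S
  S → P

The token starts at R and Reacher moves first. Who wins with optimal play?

Track states (vertex, player-to-move).
A0 = {(Q,Reacher), (Q,Blocker)}
A1: add {(O,Reacher), (P,Reacher)}.
A2: add {(S,Blocker)}.
A3: add {(R,Reacher)}.
(R,Reacher) ∈ A3 ⇒ Reacher forces the target.

Reacher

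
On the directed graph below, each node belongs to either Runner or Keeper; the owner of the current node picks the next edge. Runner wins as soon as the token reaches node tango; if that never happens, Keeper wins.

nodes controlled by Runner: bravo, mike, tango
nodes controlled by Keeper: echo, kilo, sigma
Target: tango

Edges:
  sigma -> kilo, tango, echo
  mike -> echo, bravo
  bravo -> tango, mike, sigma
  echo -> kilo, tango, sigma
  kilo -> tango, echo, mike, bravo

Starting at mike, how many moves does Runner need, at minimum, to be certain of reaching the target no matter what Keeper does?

2

A0 = {tango}
A1: add {bravo} — bravo (Runner) has bravo→tango.
A2: add {mike} — mike (Runner) has mike→bravo.
A3 = A2; e.g. kilo (Keeper) can still go to echo. Fixed point.
mike enters the attractor at level 2, so Runner can force the target in 2 moves from there.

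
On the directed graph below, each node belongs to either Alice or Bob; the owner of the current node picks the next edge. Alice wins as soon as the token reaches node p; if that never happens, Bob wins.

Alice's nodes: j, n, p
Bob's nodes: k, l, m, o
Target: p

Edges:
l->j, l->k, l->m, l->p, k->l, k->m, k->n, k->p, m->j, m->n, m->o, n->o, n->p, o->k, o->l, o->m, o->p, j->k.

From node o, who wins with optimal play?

A0 = {p}
A1: add {n} — n (Alice) has n→p.
A2 = A1; e.g. j (Alice) has no edge into A1. Fixed point.
o never enters the attractor, so Bob can avoid the target forever.

Bob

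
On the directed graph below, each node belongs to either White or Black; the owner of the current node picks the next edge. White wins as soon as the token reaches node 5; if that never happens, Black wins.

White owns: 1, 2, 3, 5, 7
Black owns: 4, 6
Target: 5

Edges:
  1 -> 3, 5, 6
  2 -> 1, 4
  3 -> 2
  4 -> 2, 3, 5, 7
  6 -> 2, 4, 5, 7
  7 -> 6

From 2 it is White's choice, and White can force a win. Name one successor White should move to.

1

A0 = {5}
A1: add {1} — 1 (White) has 1→5.
A2: add {2} — 2 (White) has 2→1.
A3: add {3} — 3 (White) has 3→2.
A4 = A3; e.g. 4 (Black) can still go to 7. Fixed point.
From 2, successor 1 is in the attractor (rank 1); the other successor 4 is not.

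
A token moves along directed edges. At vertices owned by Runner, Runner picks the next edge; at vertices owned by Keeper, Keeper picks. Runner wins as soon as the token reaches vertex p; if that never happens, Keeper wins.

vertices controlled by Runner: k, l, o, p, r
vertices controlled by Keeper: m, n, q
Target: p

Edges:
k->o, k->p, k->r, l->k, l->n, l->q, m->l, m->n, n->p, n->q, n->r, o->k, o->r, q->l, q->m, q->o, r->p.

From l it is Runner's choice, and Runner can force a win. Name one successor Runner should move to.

A0 = {p}
A1: add {k, r} — k (Runner) has k→p; r (Runner) has r→p.
A2: add {l, o} — l (Runner) has l→k; o (Runner) has o→k.
A3 = A2; e.g. m (Keeper) can still go to n. Fixed point.
From l, successor k is in the attractor (rank 1); the other successors n, q are not.

k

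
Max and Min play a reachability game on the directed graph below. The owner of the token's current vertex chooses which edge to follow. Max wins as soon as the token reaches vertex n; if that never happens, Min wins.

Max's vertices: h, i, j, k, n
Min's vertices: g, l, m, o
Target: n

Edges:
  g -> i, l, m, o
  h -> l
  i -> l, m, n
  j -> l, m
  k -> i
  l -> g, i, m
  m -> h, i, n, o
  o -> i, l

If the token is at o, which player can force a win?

Min

A0 = {n}
A1: add {i} — i (Max) has i→n.
A2: add {k} — k (Max) has k→i.
A3 = A2; e.g. g (Min) can still go to l. Fixed point.
o never enters the attractor, so Min can avoid the target forever.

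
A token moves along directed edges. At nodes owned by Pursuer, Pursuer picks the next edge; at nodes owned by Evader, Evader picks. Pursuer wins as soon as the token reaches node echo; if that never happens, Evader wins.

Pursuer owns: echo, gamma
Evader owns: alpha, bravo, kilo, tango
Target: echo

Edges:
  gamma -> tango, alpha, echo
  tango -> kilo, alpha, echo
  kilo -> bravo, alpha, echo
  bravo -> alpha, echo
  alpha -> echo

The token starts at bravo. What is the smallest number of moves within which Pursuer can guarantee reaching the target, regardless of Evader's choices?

A0 = {echo}
A1: add {alpha, gamma} — gamma (Pursuer) has gamma→echo; alpha (Evader): all of {echo} already in.
A2: add {bravo} — bravo (Evader): all of {alpha, echo} already in.
bravo enters the attractor at level 2, so Pursuer can force the target in 2 moves from there.

2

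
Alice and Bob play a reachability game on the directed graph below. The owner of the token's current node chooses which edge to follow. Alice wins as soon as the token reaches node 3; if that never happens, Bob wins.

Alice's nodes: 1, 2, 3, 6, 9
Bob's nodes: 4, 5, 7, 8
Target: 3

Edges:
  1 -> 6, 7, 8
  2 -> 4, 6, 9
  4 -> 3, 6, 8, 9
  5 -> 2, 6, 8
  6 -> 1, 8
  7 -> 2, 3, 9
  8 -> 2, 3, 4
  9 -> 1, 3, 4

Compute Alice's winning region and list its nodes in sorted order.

A0 = {3}
A1: add {9} — 9 (Alice) has 9→3.
A2: add {2} — 2 (Alice) has 2→9.
A3: add {7} — 7 (Bob): all of {2, 3, 9} already in.
A4: add {1} — 1 (Alice) has 1→7.
A5: add {6} — 6 (Alice) has 6→1.
A6 = A5; e.g. 4 (Bob) can still go to 8. Fixed point.
Alice's winning region = {1, 2, 3, 6, 7, 9}.

1, 2, 3, 6, 7, 9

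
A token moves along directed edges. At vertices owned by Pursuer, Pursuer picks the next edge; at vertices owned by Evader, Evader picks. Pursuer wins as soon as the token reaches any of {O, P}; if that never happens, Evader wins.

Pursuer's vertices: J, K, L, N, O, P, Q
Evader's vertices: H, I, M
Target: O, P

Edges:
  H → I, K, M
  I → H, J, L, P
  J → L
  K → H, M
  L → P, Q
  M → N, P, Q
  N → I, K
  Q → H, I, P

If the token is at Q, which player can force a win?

A0 = {O, P}
A1: add {L, Q} — L (Pursuer) has L→P; Q (Pursuer) has Q→P.
Q ∈ A1, so Pursuer can force the target.

Pursuer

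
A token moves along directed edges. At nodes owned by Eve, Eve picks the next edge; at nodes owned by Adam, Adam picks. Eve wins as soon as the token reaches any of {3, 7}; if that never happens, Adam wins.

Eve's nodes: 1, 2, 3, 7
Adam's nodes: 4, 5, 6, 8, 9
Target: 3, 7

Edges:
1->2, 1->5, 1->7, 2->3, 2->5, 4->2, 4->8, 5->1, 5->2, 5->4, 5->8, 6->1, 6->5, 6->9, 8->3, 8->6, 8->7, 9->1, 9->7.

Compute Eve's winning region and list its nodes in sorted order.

A0 = {3, 7}
A1: add {1, 2} — 1 (Eve) has 1→7; 2 (Eve) has 2→3.
A2: add {9} — 9 (Adam): all of {1, 7} already in.
A3 = A2; e.g. 4 (Adam) can still go to 8. Fixed point.
Eve's winning region = {1, 2, 3, 7, 9}.

1, 2, 3, 7, 9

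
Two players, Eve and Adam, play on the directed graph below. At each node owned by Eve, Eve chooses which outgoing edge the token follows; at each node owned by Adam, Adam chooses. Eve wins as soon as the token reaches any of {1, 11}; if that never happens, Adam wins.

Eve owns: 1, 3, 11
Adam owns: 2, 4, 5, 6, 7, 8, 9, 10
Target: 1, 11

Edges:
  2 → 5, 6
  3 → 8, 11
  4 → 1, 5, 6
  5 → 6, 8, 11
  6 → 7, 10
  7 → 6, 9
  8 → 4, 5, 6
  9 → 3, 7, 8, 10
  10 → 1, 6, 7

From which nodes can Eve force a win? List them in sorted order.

1, 3, 11

A0 = {1, 11}
A1: add {3} — 3 (Eve) has 3→11.
A2 = A1; e.g. 2 (Adam) can still go to 5. Fixed point.
Eve's winning region = {1, 3, 11}.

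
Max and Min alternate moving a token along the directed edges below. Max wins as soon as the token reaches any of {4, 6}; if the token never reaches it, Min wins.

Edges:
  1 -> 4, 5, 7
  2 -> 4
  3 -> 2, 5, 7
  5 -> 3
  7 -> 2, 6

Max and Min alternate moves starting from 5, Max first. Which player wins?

Track states (vertex, player-to-move).
A0 = {(4,Max), (4,Min), (6,Max), (6,Min)}
A1: add {(1,Max), (2,Max), (2,Min), (7,Max)}.
A2: add {(3,Max), (7,Min)}.
A3: add {(5,Min)}.
A4 = A3; e.g. (1,Min) stays out. (5,Max) never enters ⇒ Min avoids the target.

Min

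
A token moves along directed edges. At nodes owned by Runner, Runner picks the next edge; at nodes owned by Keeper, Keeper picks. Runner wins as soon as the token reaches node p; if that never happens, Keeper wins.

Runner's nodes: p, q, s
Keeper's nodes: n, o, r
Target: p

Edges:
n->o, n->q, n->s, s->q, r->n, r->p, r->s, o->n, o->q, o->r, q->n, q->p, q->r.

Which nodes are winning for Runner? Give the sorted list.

p, q, s

A0 = {p}
A1: add {q} — q (Runner) has q→p.
A2: add {s} — s (Runner) has s→q.
A3 = A2; e.g. n (Keeper) can still go to o. Fixed point.
Runner's winning region = {p, q, s}.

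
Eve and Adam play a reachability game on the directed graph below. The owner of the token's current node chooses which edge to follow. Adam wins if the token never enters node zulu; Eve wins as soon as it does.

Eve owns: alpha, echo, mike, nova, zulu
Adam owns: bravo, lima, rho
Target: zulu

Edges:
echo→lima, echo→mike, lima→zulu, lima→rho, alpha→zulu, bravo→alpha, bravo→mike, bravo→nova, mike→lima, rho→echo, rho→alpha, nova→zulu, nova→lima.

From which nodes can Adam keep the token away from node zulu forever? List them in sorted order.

A0 = {zulu}
A1: add {alpha, nova} — alpha (Eve) has alpha→zulu; nova (Eve) has nova→zulu.
A2 = A1; e.g. echo (Eve) has no edge into A1. Fixed point.
Eve's attractor = {alpha, nova, zulu}; Adam avoids the target exactly from the complement.

bravo, echo, lima, mike, rho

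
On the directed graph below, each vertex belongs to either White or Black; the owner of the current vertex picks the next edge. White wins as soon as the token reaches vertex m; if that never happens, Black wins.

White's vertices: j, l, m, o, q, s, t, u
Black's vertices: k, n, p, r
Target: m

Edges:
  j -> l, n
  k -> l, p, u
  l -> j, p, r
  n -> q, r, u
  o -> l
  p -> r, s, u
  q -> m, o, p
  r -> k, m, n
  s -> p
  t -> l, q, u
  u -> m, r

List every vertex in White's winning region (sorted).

A0 = {m}
A1: add {q, u} — q (White) has q→m; u (White) has u→m.
A2: add {t} — t (White) has t→q.
A3 = A2; e.g. j (White) has no edge into A2. Fixed point.
White's winning region = {m, q, t, u}.

m, q, t, u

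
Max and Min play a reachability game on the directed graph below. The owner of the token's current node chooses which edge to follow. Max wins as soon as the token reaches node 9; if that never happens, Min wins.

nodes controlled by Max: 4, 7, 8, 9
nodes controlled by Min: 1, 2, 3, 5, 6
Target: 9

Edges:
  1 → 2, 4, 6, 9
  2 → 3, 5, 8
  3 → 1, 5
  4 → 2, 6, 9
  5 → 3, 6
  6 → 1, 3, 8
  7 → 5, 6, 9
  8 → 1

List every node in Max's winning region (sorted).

4, 7, 9

A0 = {9}
A1: add {4, 7} — 4 (Max) has 4→9; 7 (Max) has 7→9.
A2 = A1; e.g. 1 (Min) can still go to 2. Fixed point.
Max's winning region = {4, 7, 9}.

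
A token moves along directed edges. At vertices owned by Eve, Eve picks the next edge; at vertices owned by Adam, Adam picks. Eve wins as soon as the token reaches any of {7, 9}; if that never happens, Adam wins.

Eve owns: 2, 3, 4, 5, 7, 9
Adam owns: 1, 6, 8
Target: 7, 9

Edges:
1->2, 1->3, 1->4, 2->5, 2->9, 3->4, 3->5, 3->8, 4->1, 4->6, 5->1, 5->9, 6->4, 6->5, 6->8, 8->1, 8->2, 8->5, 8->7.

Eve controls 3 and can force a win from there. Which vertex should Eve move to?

5

A0 = {7, 9}
A1: add {2, 5} — 2 (Eve) has 2→9; 5 (Eve) has 5→9.
A2: add {3} — 3 (Eve) has 3→5.
A3 = A2; e.g. 1 (Adam) can still go to 4. Fixed point.
From 3, successor 5 is in the attractor (rank 1); the other successors 4, 8 are not.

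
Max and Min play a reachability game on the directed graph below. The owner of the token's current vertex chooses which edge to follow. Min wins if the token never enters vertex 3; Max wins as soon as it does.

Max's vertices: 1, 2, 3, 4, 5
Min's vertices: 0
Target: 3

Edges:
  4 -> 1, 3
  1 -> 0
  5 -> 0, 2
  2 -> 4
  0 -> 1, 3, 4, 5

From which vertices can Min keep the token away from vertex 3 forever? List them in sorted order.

0, 1

A0 = {3}
A1: add {4} — 4 (Max) has 4→3.
A2: add {2} — 2 (Max) has 2→4.
A3: add {5} — 5 (Max) has 5→2.
A4 = A3; e.g. 0 (Min) can still go to 1. Fixed point.
Max's attractor = {2, 3, 4, 5}; Min avoids the target exactly from the complement.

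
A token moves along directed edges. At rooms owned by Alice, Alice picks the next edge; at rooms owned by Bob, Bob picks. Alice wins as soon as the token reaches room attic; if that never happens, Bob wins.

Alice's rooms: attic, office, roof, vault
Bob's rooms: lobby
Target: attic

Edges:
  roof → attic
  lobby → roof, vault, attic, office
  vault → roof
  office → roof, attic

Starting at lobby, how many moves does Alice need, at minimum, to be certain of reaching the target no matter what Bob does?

3

A0 = {attic}
A1: add {office, roof} — roof (Alice) has roof→attic; office (Alice) has office→attic.
A2: add {vault} — vault (Alice) has vault→roof.
A3: add {lobby} — lobby (Bob): all of {roof, vault, attic, office} already in.
A3 = all vertices. Fixed point.
lobby enters the attractor at level 3, so Alice can force the target in 3 moves from there.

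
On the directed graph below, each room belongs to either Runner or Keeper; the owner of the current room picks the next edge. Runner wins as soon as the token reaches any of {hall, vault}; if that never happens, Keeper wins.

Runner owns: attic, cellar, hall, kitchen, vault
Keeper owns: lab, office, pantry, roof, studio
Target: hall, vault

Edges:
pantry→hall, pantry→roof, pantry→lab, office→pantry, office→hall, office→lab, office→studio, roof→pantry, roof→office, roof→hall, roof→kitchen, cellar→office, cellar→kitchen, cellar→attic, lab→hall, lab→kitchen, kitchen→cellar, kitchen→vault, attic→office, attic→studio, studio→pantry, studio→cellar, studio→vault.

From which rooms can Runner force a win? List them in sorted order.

cellar, hall, kitchen, lab, vault

A0 = {hall, vault}
A1: add {kitchen} — kitchen (Runner) has kitchen→vault.
A2: add {cellar, lab} — cellar (Runner) has cellar→kitchen; lab (Keeper): all of {hall, kitchen} already in.
A3 = A2; e.g. pantry (Keeper) can still go to roof. Fixed point.
Runner's winning region = {cellar, hall, kitchen, lab, vault}.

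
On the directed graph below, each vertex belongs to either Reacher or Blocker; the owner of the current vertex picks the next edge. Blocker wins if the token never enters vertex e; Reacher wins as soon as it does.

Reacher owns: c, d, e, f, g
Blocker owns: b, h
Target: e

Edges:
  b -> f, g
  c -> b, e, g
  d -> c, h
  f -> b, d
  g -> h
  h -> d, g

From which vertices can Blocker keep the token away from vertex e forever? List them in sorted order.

b, g, h

A0 = {e}
A1: add {c} — c (Reacher) has c→e.
A2: add {d} — d (Reacher) has d→c.
A3: add {f} — f (Reacher) has f→d.
A4 = A3; e.g. b (Blocker) can still go to g. Fixed point.
Reacher's attractor = {c, d, e, f}; Blocker avoids the target exactly from the complement.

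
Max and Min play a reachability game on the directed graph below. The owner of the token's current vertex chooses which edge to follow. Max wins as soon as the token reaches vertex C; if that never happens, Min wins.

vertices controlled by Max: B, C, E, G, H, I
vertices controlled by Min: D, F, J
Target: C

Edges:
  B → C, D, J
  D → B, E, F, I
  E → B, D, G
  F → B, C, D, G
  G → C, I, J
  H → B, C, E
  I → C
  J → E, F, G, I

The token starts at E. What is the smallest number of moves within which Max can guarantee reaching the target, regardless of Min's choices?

2

A0 = {C}
A1: add {B, G, H, I} — B (Max) has B→C; G (Max) has G→C; H (Max) has H→C; I (Max) has I→C.
A2: add {E} — E (Max) has E→B.
A3 = A2; e.g. D (Min) can still go to F. Fixed point.
E enters the attractor at level 2, so Max can force the target in 2 moves from there.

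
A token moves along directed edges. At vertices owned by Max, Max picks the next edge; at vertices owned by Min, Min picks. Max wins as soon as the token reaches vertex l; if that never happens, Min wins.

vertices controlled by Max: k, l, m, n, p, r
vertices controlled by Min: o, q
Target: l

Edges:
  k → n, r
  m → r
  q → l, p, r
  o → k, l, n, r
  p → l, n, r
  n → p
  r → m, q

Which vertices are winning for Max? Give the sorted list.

A0 = {l}
A1: add {p} — p (Max) has p→l.
A2: add {n} — n (Max) has n→p.
A3: add {k} — k (Max) has k→n.
A4 = A3; e.g. m (Max) has no edge into A3. Fixed point.
Max's winning region = {k, l, n, p}.

k, l, n, p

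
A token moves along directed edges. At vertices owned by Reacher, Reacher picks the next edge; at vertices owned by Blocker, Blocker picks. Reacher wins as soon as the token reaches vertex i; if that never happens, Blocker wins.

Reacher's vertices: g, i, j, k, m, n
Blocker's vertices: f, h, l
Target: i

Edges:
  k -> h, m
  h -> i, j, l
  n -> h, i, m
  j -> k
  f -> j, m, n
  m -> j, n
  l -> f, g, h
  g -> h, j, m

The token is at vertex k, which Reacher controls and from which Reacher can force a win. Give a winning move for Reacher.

m

A0 = {i}
A1: add {n} — n (Reacher) has n→i.
A2: add {m} — m (Reacher) has m→n.
A3: add {g, k} — g (Reacher) has g→m; k (Reacher) has k→m.
A4: add {j} — j (Reacher) has j→k.
A5: add {f} — f (Blocker): all of {j, m, n} already in.
A6 = A5; e.g. h (Blocker) can still go to l. Fixed point.
From k, successor m is in the attractor (rank 2); the other successor h is not.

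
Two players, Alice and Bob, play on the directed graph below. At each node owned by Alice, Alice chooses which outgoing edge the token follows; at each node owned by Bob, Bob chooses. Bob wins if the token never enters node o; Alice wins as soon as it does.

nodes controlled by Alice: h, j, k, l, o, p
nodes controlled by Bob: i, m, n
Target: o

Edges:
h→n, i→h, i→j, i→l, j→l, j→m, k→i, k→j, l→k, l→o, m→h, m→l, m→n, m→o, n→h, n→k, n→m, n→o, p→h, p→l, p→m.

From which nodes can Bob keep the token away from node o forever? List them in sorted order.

A0 = {o}
A1: add {l} — l (Alice) has l→o.
A2: add {j, p} — j (Alice) has j→l; p (Alice) has p→l.
A3: add {k} — k (Alice) has k→j.
A4 = A3; e.g. h (Alice) has no edge into A3. Fixed point.
Alice's attractor = {j, k, l, o, p}; Bob avoids the target exactly from the complement.

h, i, m, n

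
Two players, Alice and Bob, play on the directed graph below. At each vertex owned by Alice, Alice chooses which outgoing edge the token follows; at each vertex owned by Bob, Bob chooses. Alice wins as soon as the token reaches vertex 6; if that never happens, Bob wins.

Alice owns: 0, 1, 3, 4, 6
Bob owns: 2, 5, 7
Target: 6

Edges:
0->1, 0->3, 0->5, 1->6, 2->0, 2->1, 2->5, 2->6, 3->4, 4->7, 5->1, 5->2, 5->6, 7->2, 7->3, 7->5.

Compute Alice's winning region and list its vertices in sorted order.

A0 = {6}
A1: add {1} — 1 (Alice) has 1→6.
A2: add {0} — 0 (Alice) has 0→1.
A3 = A2; e.g. 2 (Bob) can still go to 5. Fixed point.
Alice's winning region = {0, 1, 6}.

0, 1, 6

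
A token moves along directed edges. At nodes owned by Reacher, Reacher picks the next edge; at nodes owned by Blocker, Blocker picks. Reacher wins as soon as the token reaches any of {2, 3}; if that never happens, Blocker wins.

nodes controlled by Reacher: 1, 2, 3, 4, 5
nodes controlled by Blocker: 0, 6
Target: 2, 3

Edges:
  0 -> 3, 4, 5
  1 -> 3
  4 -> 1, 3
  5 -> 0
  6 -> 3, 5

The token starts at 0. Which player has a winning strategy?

A0 = {2, 3}
A1: add {1, 4} — 1 (Reacher) has 1→3; 4 (Reacher) has 4→3.
A2 = A1; e.g. 0 (Blocker) can still go to 5. Fixed point.
0 never enters the attractor, so Blocker can avoid the target forever.

Blocker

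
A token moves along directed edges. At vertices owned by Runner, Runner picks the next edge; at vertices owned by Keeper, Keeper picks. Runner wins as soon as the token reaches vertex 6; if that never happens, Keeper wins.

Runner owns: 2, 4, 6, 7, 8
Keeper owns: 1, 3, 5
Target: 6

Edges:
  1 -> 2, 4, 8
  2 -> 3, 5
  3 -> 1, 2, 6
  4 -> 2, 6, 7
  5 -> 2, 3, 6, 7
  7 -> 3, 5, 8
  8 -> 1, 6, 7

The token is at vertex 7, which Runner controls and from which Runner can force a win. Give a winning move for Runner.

A0 = {6}
A1: add {4, 8} — 4 (Runner) has 4→6; 8 (Runner) has 8→6.
A2: add {7} — 7 (Runner) has 7→8.
A3 = A2; e.g. 1 (Keeper) can still go to 2. Fixed point.
From 7, successor 8 is in the attractor (rank 1); the other successors 3, 5 are not.

8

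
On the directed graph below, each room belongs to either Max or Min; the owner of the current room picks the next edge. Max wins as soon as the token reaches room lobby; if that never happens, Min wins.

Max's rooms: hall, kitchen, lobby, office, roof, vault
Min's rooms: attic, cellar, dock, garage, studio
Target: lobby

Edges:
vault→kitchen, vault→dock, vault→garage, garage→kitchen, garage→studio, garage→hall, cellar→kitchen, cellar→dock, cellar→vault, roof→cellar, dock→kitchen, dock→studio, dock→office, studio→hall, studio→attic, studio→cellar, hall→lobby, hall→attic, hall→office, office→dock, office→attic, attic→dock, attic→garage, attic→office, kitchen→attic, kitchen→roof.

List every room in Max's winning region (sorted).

hall, lobby

A0 = {lobby}
A1: add {hall} — hall (Max) has hall→lobby.
A2 = A1; e.g. kitchen (Max) has no edge into A1. Fixed point.
Max's winning region = {hall, lobby}.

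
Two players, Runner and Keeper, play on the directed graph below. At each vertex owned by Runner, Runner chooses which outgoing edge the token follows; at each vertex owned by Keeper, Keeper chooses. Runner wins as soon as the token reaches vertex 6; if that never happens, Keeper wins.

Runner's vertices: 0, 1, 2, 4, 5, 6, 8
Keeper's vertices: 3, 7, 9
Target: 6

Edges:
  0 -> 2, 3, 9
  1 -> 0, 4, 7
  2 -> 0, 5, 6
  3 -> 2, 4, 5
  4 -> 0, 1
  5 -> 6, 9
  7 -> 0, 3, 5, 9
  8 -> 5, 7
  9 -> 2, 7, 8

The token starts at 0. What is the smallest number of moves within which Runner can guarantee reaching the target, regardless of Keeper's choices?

A0 = {6}
A1: add {2, 5} — 2 (Runner) has 2→6; 5 (Runner) has 5→6.
A2: add {0, 8} — 0 (Runner) has 0→2; 8 (Runner) has 8→5.
0 enters the attractor at level 2, so Runner can force the target in 2 moves from there.

2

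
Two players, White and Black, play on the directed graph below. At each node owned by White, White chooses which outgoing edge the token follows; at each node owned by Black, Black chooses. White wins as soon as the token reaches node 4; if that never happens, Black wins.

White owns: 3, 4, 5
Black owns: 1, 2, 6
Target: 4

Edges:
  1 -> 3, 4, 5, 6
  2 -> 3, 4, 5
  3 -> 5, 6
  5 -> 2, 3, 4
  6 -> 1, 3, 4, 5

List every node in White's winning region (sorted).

A0 = {4}
A1: add {5} — 5 (White) has 5→4.
A2: add {3} — 3 (White) has 3→5.
A3: add {2} — 2 (Black): all of {3, 4, 5} already in.
A4 = A3; e.g. 1 (Black) can still go to 6. Fixed point.
White's winning region = {2, 3, 4, 5}.

2, 3, 4, 5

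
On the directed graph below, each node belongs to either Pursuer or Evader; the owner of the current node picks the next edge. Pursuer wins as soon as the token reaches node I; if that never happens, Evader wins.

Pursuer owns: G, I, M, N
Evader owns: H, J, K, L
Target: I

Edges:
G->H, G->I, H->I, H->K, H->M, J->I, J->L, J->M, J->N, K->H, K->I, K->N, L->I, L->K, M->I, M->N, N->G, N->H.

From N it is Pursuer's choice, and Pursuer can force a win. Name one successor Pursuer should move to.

G

A0 = {I}
A1: add {G, M} — G (Pursuer) has G→I; M (Pursuer) has M→I.
A2: add {N} — N (Pursuer) has N→G.
A3 = A2; e.g. H (Evader) can still go to K. Fixed point.
From N, successor G is in the attractor (rank 1); the other successor H is not.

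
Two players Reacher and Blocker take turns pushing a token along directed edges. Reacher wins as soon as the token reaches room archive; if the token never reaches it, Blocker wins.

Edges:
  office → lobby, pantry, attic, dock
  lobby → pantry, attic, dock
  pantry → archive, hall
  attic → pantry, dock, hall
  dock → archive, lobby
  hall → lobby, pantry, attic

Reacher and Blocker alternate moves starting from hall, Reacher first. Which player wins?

Blocker

Track states (vertex, player-to-move).
A0 = {(archive,Reacher), (archive,Blocker)}
A1: add {(pantry,Reacher), (dock,Reacher)}.
A2 = A1; e.g. (office,Reacher) stays out. (hall,Reacher) never enters ⇒ Blocker avoids the target.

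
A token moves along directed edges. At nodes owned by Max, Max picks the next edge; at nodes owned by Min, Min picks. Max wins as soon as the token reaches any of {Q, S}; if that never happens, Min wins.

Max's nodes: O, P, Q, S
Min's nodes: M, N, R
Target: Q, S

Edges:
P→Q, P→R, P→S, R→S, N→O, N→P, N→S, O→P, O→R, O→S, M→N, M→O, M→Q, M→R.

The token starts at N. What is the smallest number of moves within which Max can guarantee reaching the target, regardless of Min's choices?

2

A0 = {Q, S}
A1: add {O, P, R} — O (Max) has O→S; P (Max) has P→Q; R (Min): all of {S} already in.
A2: add {N} — N (Min): all of {O, P, S} already in.
N enters the attractor at level 2, so Max can force the target in 2 moves from there.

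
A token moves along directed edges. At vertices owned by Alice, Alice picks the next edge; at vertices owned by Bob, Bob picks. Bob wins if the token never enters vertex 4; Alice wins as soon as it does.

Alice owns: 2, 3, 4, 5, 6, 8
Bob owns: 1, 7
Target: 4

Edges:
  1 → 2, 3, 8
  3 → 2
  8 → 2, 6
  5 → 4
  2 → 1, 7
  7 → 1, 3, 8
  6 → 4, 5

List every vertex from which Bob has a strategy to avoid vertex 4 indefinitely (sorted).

1, 2, 3, 7

A0 = {4}
A1: add {5, 6} — 5 (Alice) has 5→4; 6 (Alice) has 6→4.
A2: add {8} — 8 (Alice) has 8→6.
A3 = A2; e.g. 1 (Bob) can still go to 2. Fixed point.
Alice's attractor = {4, 5, 6, 8}; Bob avoids the target exactly from the complement.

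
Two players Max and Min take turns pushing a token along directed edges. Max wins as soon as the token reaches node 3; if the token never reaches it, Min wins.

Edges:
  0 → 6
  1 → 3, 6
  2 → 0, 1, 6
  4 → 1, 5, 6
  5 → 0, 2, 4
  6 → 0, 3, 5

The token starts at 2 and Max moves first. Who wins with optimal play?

Track states (vertex, player-to-move).
A0 = {(3,Max), (3,Min)}
A1: add {(1,Max), (6,Max)}.
A2: add {(0,Min), (1,Min)}.
A3: add {(2,Max), (4,Max), (5,Max)}.
(2,Max) ∈ A3 ⇒ Max forces the target.

Max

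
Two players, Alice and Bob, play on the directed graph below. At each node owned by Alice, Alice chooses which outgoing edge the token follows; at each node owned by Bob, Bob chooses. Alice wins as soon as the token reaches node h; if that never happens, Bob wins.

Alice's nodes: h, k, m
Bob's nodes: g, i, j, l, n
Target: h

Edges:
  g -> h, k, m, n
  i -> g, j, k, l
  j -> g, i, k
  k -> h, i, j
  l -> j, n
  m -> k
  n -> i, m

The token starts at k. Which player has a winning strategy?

A0 = {h}
A1: add {k} — k (Alice) has k→h.
k ∈ A1, so Alice can force the target.

Alice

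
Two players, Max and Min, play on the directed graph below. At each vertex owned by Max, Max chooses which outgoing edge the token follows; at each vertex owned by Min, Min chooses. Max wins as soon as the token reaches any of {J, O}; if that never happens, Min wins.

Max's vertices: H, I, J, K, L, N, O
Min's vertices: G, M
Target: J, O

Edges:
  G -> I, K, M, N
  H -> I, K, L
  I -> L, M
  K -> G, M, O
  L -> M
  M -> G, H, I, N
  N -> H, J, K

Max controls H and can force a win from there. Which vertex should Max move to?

K

A0 = {J, O}
A1: add {K, N} — K (Max) has K→O; N (Max) has N→J.
A2: add {H} — H (Max) has H→K.
A3 = A2; e.g. G (Min) can still go to I. Fixed point.
From H, successor K is in the attractor (rank 1); the other successors I, L are not.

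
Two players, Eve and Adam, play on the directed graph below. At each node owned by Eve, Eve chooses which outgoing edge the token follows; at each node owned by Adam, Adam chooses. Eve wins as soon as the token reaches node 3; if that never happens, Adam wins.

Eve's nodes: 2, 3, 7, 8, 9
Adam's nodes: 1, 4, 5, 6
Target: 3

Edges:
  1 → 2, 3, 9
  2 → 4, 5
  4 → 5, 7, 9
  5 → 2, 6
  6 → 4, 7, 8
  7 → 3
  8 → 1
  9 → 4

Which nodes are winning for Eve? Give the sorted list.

3, 7

A0 = {3}
A1: add {7} — 7 (Eve) has 7→3.
A2 = A1; e.g. 1 (Adam) can still go to 2. Fixed point.
Eve's winning region = {3, 7}.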